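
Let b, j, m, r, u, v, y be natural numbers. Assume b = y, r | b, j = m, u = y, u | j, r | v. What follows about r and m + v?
r | m + v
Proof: b = y and r | b, thus r | y. u = y and u | j, thus y | j. Since j = m, y | m. r | y, so r | m. r | v, so r | m + v.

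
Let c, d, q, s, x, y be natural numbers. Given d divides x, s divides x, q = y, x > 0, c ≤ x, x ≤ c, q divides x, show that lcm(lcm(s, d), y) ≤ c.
x ≤ c and c ≤ x, thus x = c. Since s divides x and d divides x, lcm(s, d) divides x. q = y and q divides x, hence y divides x. Since lcm(s, d) divides x, lcm(lcm(s, d), y) divides x. x > 0, so lcm(lcm(s, d), y) ≤ x. Since x = c, lcm(lcm(s, d), y) ≤ c.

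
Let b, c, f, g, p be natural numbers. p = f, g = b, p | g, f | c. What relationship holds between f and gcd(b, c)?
f | gcd(b, c)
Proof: g = b and p | g, so p | b. p = f, so f | b. Since f | c, f | gcd(b, c).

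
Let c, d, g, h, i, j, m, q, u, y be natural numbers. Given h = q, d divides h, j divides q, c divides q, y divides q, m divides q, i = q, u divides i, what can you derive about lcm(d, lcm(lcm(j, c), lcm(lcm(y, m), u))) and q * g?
lcm(d, lcm(lcm(j, c), lcm(lcm(y, m), u))) divides q * g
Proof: From h = q and d divides h, d divides q. j divides q and c divides q, therefore lcm(j, c) divides q. y divides q and m divides q, hence lcm(y, m) divides q. Because i = q and u divides i, u divides q. Since lcm(y, m) divides q, lcm(lcm(y, m), u) divides q. lcm(j, c) divides q, so lcm(lcm(j, c), lcm(lcm(y, m), u)) divides q. d divides q, so lcm(d, lcm(lcm(j, c), lcm(lcm(y, m), u))) divides q. Then lcm(d, lcm(lcm(j, c), lcm(lcm(y, m), u))) divides q * g.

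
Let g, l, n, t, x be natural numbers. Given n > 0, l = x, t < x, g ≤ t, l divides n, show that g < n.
g ≤ t and t < x, so g < x. From l divides n and n > 0, l ≤ n. Since l = x, x ≤ n. Since g < x, g < n.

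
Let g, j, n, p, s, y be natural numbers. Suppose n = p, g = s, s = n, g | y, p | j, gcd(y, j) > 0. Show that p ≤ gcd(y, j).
g = s and s = n, thus g = n. Since g | y, n | y. From n = p, p | y. Because p | j, p | gcd(y, j). Because gcd(y, j) > 0, p ≤ gcd(y, j).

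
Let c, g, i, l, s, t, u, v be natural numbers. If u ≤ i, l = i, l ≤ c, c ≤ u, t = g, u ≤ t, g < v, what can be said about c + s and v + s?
c + s < v + s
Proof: Because l = i and l ≤ c, i ≤ c. Since u ≤ i, u ≤ c. Since c ≤ u, u = c. Since t = g and u ≤ t, u ≤ g. Since g < v, u < v. Since u = c, c < v. Then c + s < v + s.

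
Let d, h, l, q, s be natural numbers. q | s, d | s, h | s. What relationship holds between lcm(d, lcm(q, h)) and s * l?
lcm(d, lcm(q, h)) | s * l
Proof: From q | s and h | s, lcm(q, h) | s. Since d | s, lcm(d, lcm(q, h)) | s. Then lcm(d, lcm(q, h)) | s * l.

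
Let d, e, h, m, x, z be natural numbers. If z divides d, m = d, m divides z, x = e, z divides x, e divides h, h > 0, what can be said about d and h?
d ≤ h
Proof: Because m = d and m divides z, d divides z. Because z divides d, z = d. x = e and z divides x, thus z divides e. z = d, so d divides e. e divides h, so d divides h. Since h > 0, d ≤ h.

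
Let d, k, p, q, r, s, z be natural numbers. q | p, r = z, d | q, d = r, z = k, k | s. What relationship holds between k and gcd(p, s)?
k | gcd(p, s)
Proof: d = r and r = z, therefore d = z. Because d | q and q | p, d | p. Since d = z, z | p. z = k, so k | p. Since k | s, k | gcd(p, s).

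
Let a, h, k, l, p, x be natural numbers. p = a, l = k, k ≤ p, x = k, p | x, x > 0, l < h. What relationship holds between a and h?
a < h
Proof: p | x and x > 0, so p ≤ x. x = k, so p ≤ k. Because k ≤ p, k = p. Since l = k, l = p. l < h, so p < h. Since p = a, a < h.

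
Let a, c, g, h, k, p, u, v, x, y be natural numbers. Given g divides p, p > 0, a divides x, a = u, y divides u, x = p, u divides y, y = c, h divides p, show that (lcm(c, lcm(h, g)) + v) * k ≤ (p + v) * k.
From u divides y and y divides u, u = y. y = c, so u = c. Since a = u and a divides x, u divides x. Since x = p, u divides p. Since u = c, c divides p. From h divides p and g divides p, lcm(h, g) divides p. c divides p, so lcm(c, lcm(h, g)) divides p. Since p > 0, lcm(c, lcm(h, g)) ≤ p. Then lcm(c, lcm(h, g)) + v ≤ p + v. By multiplying by a non-negative, (lcm(c, lcm(h, g)) + v) * k ≤ (p + v) * k.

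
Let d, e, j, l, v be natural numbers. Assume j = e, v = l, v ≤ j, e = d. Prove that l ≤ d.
j = e and v ≤ j, hence v ≤ e. Since e = d, v ≤ d. Since v = l, l ≤ d.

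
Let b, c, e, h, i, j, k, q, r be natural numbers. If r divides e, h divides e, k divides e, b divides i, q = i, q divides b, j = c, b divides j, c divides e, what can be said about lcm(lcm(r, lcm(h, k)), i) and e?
lcm(lcm(r, lcm(h, k)), i) divides e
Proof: h divides e and k divides e, therefore lcm(h, k) divides e. Since r divides e, lcm(r, lcm(h, k)) divides e. Because q = i and q divides b, i divides b. Since b divides i, b = i. Because j = c and b divides j, b divides c. Since c divides e, b divides e. b = i, so i divides e. lcm(r, lcm(h, k)) divides e, so lcm(lcm(r, lcm(h, k)), i) divides e.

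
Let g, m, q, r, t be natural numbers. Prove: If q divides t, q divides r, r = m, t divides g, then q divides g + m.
q divides t and t divides g, hence q divides g. r = m and q divides r, thus q divides m. q divides g, so q divides g + m.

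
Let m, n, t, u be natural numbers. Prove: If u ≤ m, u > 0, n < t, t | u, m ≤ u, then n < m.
u ≤ m and m ≤ u, therefore u = m. Because t | u and u > 0, t ≤ u. Since n < t, n < u. Because u = m, n < m.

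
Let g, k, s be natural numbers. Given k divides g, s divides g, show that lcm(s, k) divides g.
From s divides g and k divides g, because lcm divides any common multiple, lcm(s, k) divides g.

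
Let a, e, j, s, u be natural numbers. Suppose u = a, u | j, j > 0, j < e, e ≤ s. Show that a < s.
Because u | j and j > 0, u ≤ j. j < e, so u < e. e ≤ s, so u < s. Since u = a, a < s.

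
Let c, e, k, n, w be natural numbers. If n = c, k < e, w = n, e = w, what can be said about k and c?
k < c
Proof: e = w and w = n, hence e = n. n = c, so e = c. Since k < e, k < c.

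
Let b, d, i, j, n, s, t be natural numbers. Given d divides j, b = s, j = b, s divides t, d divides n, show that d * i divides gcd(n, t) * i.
j = b and b = s, so j = s. Because d divides j, d divides s. s divides t, so d divides t. d divides n, so d divides gcd(n, t). Then d * i divides gcd(n, t) * i.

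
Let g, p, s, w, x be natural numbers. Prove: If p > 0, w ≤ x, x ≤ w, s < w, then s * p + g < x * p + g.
w ≤ x and x ≤ w, therefore w = x. Since s < w, s < x. Since p > 0, by multiplying by a positive, s * p < x * p. Then s * p + g < x * p + g.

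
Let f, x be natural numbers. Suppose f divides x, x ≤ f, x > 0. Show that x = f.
From f divides x and x > 0, f ≤ x. Since x ≤ f, f = x. Then x = f.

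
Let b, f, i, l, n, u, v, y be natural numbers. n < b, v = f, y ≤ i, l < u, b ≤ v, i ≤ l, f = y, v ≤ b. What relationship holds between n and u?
n < u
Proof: Because v = f and f = y, v = y. b ≤ v and v ≤ b, therefore b = v. Since n < b, n < v. Since v = y, n < y. y ≤ i, so n < i. i ≤ l and l < u, so i < u. n < i, so n < u.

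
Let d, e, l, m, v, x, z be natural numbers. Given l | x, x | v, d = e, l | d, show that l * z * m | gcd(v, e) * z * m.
l | x and x | v, so l | v. Because d = e and l | d, l | e. l | v, so l | gcd(v, e). Then l * z | gcd(v, e) * z. Then l * z * m | gcd(v, e) * z * m.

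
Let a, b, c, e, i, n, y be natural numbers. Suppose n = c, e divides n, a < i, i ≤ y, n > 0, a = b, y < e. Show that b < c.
From a = b and a < i, b < i. From i ≤ y and y < e, i < e. Because e divides n and n > 0, e ≤ n. Since n = c, e ≤ c. Since i < e, i < c. Because b < i, b < c.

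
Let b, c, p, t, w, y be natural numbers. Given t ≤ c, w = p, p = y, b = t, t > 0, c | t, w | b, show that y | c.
Since c | t and t > 0, c ≤ t. t ≤ c, so t = c. w = p and p = y, hence w = y. From b = t and w | b, w | t. w = y, so y | t. Since t = c, y | c.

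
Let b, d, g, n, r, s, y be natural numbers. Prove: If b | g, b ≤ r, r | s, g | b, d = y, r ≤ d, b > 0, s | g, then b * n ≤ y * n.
Since g | b and b | g, g = b. Because r | s and s | g, r | g. g = b, so r | b. Since b > 0, r ≤ b. Since b ≤ r, r = b. d = y and r ≤ d, therefore r ≤ y. r = b, so b ≤ y. Then b * n ≤ y * n.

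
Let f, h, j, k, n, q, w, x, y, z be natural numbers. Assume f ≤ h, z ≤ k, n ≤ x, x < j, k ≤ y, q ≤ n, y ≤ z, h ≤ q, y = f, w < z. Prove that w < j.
z ≤ k and k ≤ y, hence z ≤ y. Since y ≤ z, z = y. Since y = f, z = f. From w < z, w < f. f ≤ h, so w < h. n ≤ x and x < j, thus n < j. q ≤ n, so q < j. Since h ≤ q, h < j. Since w < h, w < j.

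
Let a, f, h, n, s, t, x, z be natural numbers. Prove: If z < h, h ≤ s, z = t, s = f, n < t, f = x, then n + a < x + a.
s = f and f = x, thus s = x. z = t and z < h, so t < h. Since h ≤ s, t < s. Since s = x, t < x. Since n < t, n < x. Then n + a < x + a.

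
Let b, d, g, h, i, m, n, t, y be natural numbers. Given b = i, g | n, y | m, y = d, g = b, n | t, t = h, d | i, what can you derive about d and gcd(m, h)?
d | gcd(m, h)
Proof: y = d and y | m, thus d | m. g | n and n | t, hence g | t. t = h, so g | h. g = b, so b | h. b = i, so i | h. Since d | i, d | h. d | m, so d | gcd(m, h).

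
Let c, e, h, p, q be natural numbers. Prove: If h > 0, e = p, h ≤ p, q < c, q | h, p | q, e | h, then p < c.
e = p and e | h, thus p | h. Since h > 0, p ≤ h. From h ≤ p, h = p. Since q | h, q | p. Since p | q, q = p. Since q < c, p < c.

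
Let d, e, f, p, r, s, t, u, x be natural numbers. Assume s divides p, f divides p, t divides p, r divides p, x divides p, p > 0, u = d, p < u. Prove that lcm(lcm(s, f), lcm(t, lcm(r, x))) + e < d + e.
s divides p and f divides p, thus lcm(s, f) divides p. r divides p and x divides p, so lcm(r, x) divides p. Since t divides p, lcm(t, lcm(r, x)) divides p. Since lcm(s, f) divides p, lcm(lcm(s, f), lcm(t, lcm(r, x))) divides p. p > 0, so lcm(lcm(s, f), lcm(t, lcm(r, x))) ≤ p. Because u = d and p < u, p < d. lcm(lcm(s, f), lcm(t, lcm(r, x))) ≤ p, so lcm(lcm(s, f), lcm(t, lcm(r, x))) < d. Then lcm(lcm(s, f), lcm(t, lcm(r, x))) + e < d + e.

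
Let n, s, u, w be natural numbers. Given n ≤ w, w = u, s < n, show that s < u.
s < n and n ≤ w, hence s < w. From w = u, s < u.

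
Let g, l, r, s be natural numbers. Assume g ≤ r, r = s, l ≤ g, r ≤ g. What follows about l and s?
l ≤ s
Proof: g ≤ r and r ≤ g, hence g = r. Since r = s, g = s. l ≤ g, so l ≤ s.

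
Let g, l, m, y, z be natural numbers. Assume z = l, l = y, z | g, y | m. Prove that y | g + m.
z = l and l = y, thus z = y. Because z | g, y | g. Since y | m, y | g + m.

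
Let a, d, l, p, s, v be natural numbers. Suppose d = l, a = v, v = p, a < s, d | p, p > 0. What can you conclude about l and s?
l < s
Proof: d | p and p > 0, therefore d ≤ p. Since d = l, l ≤ p. Since a = v and a < s, v < s. v = p, so p < s. Since l ≤ p, l < s.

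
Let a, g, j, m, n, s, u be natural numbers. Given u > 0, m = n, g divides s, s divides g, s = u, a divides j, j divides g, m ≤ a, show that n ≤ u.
From m = n and m ≤ a, n ≤ a. Because g divides s and s divides g, g = s. s = u, so g = u. a divides j and j divides g, thus a divides g. Because g = u, a divides u. u > 0, so a ≤ u. n ≤ a, so n ≤ u.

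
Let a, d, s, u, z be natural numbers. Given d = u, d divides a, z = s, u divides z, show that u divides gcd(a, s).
d = u and d divides a, so u divides a. From z = s and u divides z, u divides s. Since u divides a, u divides gcd(a, s).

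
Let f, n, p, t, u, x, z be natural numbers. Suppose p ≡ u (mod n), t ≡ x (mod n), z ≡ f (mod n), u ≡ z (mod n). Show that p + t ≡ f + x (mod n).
p ≡ u (mod n) and u ≡ z (mod n), thus p ≡ z (mod n). Since z ≡ f (mod n), p ≡ f (mod n). From t ≡ x (mod n), by adding congruences, p + t ≡ f + x (mod n).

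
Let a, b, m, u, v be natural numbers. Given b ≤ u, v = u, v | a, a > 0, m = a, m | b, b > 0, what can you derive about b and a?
b = a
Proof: v | a and a > 0, thus v ≤ a. Since v = u, u ≤ a. b ≤ u, so b ≤ a. m = a and m | b, therefore a | b. b > 0, so a ≤ b. b ≤ a, so b = a.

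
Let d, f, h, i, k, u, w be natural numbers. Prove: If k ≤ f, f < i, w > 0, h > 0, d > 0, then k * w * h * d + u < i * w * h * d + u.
k ≤ f and f < i, thus k < i. Using w > 0 and multiplying by a positive, k * w < i * w. Combined with h > 0, by multiplying by a positive, k * w * h < i * w * h. Combined with d > 0, by multiplying by a positive, k * w * h * d < i * w * h * d. Then k * w * h * d + u < i * w * h * d + u.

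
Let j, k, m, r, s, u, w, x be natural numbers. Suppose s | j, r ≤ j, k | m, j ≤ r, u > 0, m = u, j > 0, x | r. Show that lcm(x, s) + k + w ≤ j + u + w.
r ≤ j and j ≤ r, so r = j. x | r, so x | j. s | j, so lcm(x, s) | j. Since j > 0, lcm(x, s) ≤ j. m = u and k | m, hence k | u. u > 0, so k ≤ u. Because lcm(x, s) ≤ j, lcm(x, s) + k ≤ j + u. Then lcm(x, s) + k + w ≤ j + u + w.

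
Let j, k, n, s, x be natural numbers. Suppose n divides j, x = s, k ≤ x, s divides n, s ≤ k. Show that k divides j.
x = s and k ≤ x, so k ≤ s. Since s ≤ k, s = k. s divides n and n divides j, hence s divides j. Since s = k, k divides j.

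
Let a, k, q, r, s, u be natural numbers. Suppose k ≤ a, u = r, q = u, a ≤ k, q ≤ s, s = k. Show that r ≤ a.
Since k ≤ a and a ≤ k, k = a. Since s = k, s = a. Because q = u and u = r, q = r. q ≤ s, so r ≤ s. s = a, so r ≤ a.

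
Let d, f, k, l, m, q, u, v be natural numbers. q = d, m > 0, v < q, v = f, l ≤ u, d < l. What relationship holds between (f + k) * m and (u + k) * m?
(f + k) * m < (u + k) * m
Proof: Because q = d and v < q, v < d. d < l, so v < l. Since l ≤ u, v < u. v = f, so f < u. Then f + k < u + k. m > 0, so (f + k) * m < (u + k) * m.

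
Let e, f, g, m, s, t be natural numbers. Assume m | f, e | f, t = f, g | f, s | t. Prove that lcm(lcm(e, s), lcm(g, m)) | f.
t = f and s | t, hence s | f. Since e | f, lcm(e, s) | f. g | f and m | f, therefore lcm(g, m) | f. lcm(e, s) | f, so lcm(lcm(e, s), lcm(g, m)) | f.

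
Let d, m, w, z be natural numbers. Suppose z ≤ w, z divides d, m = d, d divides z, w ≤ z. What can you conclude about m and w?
m = w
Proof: From d divides z and z divides d, d = z. m = d, so m = z. From z ≤ w and w ≤ z, z = w. Since m = z, m = w.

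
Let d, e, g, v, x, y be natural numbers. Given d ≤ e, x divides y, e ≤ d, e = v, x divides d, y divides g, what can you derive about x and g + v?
x divides g + v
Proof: x divides y and y divides g, so x divides g. d ≤ e and e ≤ d, thus d = e. e = v, so d = v. x divides d, so x divides v. Because x divides g, x divides g + v.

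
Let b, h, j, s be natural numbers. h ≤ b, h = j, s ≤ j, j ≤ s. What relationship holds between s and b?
s ≤ b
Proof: Because j ≤ s and s ≤ j, j = s. Since h = j, h = s. Since h ≤ b, s ≤ b.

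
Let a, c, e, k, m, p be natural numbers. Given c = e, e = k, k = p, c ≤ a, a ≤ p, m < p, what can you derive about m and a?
m < a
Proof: From c = e and e = k, c = k. k = p, so c = p. c ≤ a, so p ≤ a. a ≤ p, so p = a. m < p, so m < a.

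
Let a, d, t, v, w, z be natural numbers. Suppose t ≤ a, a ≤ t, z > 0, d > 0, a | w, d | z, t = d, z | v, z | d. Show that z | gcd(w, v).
Since a ≤ t and t ≤ a, a = t. Since t = d, a = d. From d | z and z > 0, d ≤ z. Since z | d and d > 0, z ≤ d. Since d ≤ z, d = z. a = d, so a = z. Because a | w, z | w. Since z | v, z | gcd(w, v).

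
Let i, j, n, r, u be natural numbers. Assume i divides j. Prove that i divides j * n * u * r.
i divides j, thus i divides j * n. Then i divides j * n * u. Then i divides j * n * u * r.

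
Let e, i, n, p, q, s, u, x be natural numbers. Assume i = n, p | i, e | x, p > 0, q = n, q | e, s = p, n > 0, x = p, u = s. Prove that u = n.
u = s and s = p, hence u = p. Because i = n and p | i, p | n. Because n > 0, p ≤ n. q = n and q | e, so n | e. Since x = p and e | x, e | p. From n | e, n | p. From p > 0, n ≤ p. p ≤ n, so p = n. Since u = p, u = n.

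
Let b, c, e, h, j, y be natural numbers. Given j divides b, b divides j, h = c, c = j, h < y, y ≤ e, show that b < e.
Since j divides b and b divides j, j = b. Because h = c and c = j, h = j. h < y and y ≤ e, so h < e. From h = j, j < e. Since j = b, b < e.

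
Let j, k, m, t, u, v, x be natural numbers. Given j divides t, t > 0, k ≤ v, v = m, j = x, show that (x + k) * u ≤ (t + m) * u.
From j = x and j divides t, x divides t. t > 0, so x ≤ t. v = m and k ≤ v, therefore k ≤ m. Since x ≤ t, x + k ≤ t + m. By multiplying by a non-negative, (x + k) * u ≤ (t + m) * u.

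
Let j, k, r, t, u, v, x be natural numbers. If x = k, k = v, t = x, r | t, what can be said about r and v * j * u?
r | v * j * u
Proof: x = k and k = v, hence x = v. From t = x and r | t, r | x. x = v, so r | v. Then r | v * j. Then r | v * j * u.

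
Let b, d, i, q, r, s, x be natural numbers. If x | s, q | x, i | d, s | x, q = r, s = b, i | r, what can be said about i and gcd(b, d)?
i | gcd(b, d)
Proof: x | s and s | x, thus x = s. q = r and q | x, hence r | x. Since i | r, i | x. x = s, so i | s. s = b, so i | b. i | d, so i | gcd(b, d).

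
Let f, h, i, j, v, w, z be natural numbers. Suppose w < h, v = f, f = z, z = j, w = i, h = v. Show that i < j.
v = f and f = z, so v = z. z = j, so v = j. w = i and w < h, thus i < h. h = v, so i < v. v = j, so i < j.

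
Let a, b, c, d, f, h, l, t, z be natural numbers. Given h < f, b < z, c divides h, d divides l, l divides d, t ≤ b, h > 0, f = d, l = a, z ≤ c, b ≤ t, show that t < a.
Because d divides l and l divides d, d = l. Since l = a, d = a. b ≤ t and t ≤ b, therefore b = t. Because b < z and z ≤ c, b < c. c divides h and h > 0, hence c ≤ h. Since h < f, c < f. b < c, so b < f. From f = d, b < d. b = t, so t < d. d = a, so t < a.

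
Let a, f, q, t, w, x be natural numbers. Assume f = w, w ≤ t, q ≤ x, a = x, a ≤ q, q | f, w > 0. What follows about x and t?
x ≤ t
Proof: a = x and a ≤ q, therefore x ≤ q. q ≤ x, so q = x. f = w and q | f, so q | w. Since w > 0, q ≤ w. q = x, so x ≤ w. Since w ≤ t, x ≤ t.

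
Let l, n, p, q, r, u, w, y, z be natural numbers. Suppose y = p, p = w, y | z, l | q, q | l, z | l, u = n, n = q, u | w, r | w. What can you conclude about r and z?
r | z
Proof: Since y = p and p = w, y = w. Since y | z, w | z. Because l | q and q | l, l = q. From z | l, z | q. u = n and n = q, so u = q. Since u | w, q | w. Since z | q, z | w. w | z, so w = z. Since r | w, r | z.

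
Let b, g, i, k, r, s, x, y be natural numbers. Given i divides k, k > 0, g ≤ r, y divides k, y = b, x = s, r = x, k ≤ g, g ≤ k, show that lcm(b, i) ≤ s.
Because r = x and x = s, r = s. Since y = b and y divides k, b divides k. i divides k, so lcm(b, i) divides k. From k > 0, lcm(b, i) ≤ k. g ≤ k and k ≤ g, thus g = k. Since g ≤ r, k ≤ r. Since lcm(b, i) ≤ k, lcm(b, i) ≤ r. r = s, so lcm(b, i) ≤ s.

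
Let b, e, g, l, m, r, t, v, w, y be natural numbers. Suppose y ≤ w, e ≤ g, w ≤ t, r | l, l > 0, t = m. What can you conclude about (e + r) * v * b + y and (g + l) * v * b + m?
(e + r) * v * b + y ≤ (g + l) * v * b + m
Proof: r | l and l > 0, therefore r ≤ l. e ≤ g, so e + r ≤ g + l. Then (e + r) * v ≤ (g + l) * v. Then (e + r) * v * b ≤ (g + l) * v * b. y ≤ w and w ≤ t, so y ≤ t. Since t = m, y ≤ m. From (e + r) * v * b ≤ (g + l) * v * b, (e + r) * v * b + y ≤ (g + l) * v * b + m.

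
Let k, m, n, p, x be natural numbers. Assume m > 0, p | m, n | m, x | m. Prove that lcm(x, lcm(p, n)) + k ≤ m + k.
p | m and n | m, therefore lcm(p, n) | m. Since x | m, lcm(x, lcm(p, n)) | m. Since m > 0, lcm(x, lcm(p, n)) ≤ m. Then lcm(x, lcm(p, n)) + k ≤ m + k.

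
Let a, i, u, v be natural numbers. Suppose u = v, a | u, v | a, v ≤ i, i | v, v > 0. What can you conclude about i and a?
i = a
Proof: From u = v and a | u, a | v. v | a, so a = v. i | v and v > 0, therefore i ≤ v. Since v ≤ i, v = i. a = v, so a = i. Then i = a.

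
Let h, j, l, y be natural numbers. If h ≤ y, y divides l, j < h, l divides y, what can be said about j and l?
j < l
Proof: Because y divides l and l divides y, y = l. From j < h and h ≤ y, j < y. Since y = l, j < l.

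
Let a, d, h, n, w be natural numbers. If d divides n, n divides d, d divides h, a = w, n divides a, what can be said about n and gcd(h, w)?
n divides gcd(h, w)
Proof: Since d divides n and n divides d, d = n. d divides h, so n divides h. a = w and n divides a, thus n divides w. Since n divides h, n divides gcd(h, w).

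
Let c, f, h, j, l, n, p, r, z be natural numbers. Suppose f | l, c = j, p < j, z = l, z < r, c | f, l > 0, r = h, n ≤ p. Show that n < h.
Because n ≤ p and p < j, n < j. From c | f and f | l, c | l. Since c = j, j | l. l > 0, so j ≤ l. z = l and z < r, therefore l < r. j ≤ l, so j < r. Since r = h, j < h. Since n < j, n < h.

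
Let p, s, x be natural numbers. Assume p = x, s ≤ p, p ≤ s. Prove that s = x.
Because s ≤ p and p ≤ s, s = p. p = x, so s = x.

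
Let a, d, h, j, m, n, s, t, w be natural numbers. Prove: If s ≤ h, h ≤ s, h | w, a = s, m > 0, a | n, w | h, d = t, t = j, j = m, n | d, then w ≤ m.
h | w and w | h, therefore h = w. s ≤ h and h ≤ s, hence s = h. d = t and t = j, hence d = j. a | n and n | d, hence a | d. a = s, so s | d. Since d = j, s | j. Since j = m, s | m. s = h, so h | m. Since m > 0, h ≤ m. Since h = w, w ≤ m.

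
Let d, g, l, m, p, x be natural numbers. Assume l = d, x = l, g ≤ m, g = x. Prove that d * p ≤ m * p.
g = x and x = l, therefore g = l. Since g ≤ m, l ≤ m. l = d, so d ≤ m. By multiplying by a non-negative, d * p ≤ m * p.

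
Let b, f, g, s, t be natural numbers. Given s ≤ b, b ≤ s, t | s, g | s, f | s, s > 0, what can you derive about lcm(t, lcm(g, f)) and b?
lcm(t, lcm(g, f)) ≤ b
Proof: Because s ≤ b and b ≤ s, s = b. g | s and f | s, so lcm(g, f) | s. Because t | s, lcm(t, lcm(g, f)) | s. s > 0, so lcm(t, lcm(g, f)) ≤ s. From s = b, lcm(t, lcm(g, f)) ≤ b.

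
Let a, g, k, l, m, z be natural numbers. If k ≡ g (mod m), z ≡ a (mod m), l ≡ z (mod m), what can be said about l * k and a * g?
l * k ≡ a * g (mod m)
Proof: l ≡ z (mod m) and z ≡ a (mod m), so l ≡ a (mod m). Combined with k ≡ g (mod m), by multiplying congruences, l * k ≡ a * g (mod m).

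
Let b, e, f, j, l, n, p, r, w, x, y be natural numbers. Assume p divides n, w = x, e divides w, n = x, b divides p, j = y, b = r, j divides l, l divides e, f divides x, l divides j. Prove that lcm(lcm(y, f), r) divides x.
l divides j and j divides l, so l = j. j = y, so l = y. Since l divides e and e divides w, l divides w. Since w = x, l divides x. Since l = y, y divides x. f divides x, so lcm(y, f) divides x. Because b divides p and p divides n, b divides n. n = x, so b divides x. b = r, so r divides x. Since lcm(y, f) divides x, lcm(lcm(y, f), r) divides x.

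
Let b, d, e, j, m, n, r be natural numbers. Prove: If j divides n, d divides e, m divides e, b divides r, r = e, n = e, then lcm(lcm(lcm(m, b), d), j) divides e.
Because r = e and b divides r, b divides e. From m divides e, lcm(m, b) divides e. d divides e, so lcm(lcm(m, b), d) divides e. n = e and j divides n, hence j divides e. Since lcm(lcm(m, b), d) divides e, lcm(lcm(lcm(m, b), d), j) divides e.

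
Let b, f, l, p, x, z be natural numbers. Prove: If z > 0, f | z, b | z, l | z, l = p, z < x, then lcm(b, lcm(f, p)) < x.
l = p and l | z, therefore p | z. Because f | z, lcm(f, p) | z. Because b | z, lcm(b, lcm(f, p)) | z. Because z > 0, lcm(b, lcm(f, p)) ≤ z. z < x, so lcm(b, lcm(f, p)) < x.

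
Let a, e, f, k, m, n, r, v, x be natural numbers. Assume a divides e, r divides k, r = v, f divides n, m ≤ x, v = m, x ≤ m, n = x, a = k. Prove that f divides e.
Because x ≤ m and m ≤ x, x = m. n = x, so n = m. Since f divides n, f divides m. r = v and v = m, therefore r = m. a = k and a divides e, hence k divides e. From r divides k, r divides e. Since r = m, m divides e. f divides m, so f divides e.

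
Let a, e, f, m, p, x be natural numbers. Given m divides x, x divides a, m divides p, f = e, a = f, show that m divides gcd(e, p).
Since a = f and f = e, a = e. Since x divides a, x divides e. m divides x, so m divides e. Since m divides p, m divides gcd(e, p).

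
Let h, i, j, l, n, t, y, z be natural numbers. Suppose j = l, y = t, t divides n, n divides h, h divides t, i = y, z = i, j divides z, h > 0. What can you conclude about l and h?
l ≤ h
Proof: t divides n and n divides h, so t divides h. Since h divides t, t = h. y = t, so y = h. z = i and j divides z, hence j divides i. Since i = y, j divides y. y = h, so j divides h. Since j = l, l divides h. h > 0, so l ≤ h.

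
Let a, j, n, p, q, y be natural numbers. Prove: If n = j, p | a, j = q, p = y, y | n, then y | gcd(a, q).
p = y and p | a, hence y | a. n = j and j = q, hence n = q. Since y | n, y | q. y | a, so y | gcd(a, q).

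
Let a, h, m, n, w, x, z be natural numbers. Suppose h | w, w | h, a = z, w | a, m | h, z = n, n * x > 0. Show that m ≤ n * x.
a = z and z = n, therefore a = n. w | h and h | w, so w = h. w | a, so h | a. Since a = n, h | n. m | h, so m | n. Then m | n * x. n * x > 0, so m ≤ n * x.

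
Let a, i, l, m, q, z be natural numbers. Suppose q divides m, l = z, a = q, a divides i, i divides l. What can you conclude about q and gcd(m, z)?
q divides gcd(m, z)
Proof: Because a = q and a divides i, q divides i. i divides l, so q divides l. Since l = z, q divides z. Since q divides m, q divides gcd(m, z).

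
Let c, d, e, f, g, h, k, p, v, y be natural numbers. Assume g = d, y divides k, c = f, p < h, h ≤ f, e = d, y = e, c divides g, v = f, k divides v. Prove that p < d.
g = d and c divides g, hence c divides d. Since c = f, f divides d. y = e and e = d, hence y = d. y divides k and k divides v, so y divides v. Since y = d, d divides v. v = f, so d divides f. From f divides d, f = d. From p < h and h ≤ f, p < f. From f = d, p < d.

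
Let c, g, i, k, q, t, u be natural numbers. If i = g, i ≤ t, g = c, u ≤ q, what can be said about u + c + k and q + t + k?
u + c + k ≤ q + t + k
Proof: i = g and g = c, therefore i = c. i ≤ t, so c ≤ t. Then c + k ≤ t + k. u ≤ q, so u + c + k ≤ q + t + k.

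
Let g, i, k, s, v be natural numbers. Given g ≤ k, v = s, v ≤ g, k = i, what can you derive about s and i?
s ≤ i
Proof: k = i and g ≤ k, thus g ≤ i. v ≤ g, so v ≤ i. Since v = s, s ≤ i.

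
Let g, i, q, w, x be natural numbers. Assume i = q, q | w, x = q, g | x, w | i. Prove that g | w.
i = q and w | i, therefore w | q. q | w, so q = w. Since x = q, x = w. Since g | x, g | w.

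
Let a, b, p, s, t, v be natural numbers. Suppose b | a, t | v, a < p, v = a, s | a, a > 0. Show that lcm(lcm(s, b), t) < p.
s | a and b | a, so lcm(s, b) | a. v = a and t | v, therefore t | a. Since lcm(s, b) | a, lcm(lcm(s, b), t) | a. Since a > 0, lcm(lcm(s, b), t) ≤ a. Since a < p, lcm(lcm(s, b), t) < p.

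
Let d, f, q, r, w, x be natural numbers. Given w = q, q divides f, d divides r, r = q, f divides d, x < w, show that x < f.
Because r = q and d divides r, d divides q. Since f divides d, f divides q. Since q divides f, q = f. Since w = q, w = f. Since x < w, x < f.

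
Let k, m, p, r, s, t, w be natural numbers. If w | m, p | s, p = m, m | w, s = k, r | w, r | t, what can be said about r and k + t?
r | k + t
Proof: m | w and w | m, therefore m = w. Since p = m, p = w. p | s, so w | s. Since s = k, w | k. r | w, so r | k. From r | t, r | k + t.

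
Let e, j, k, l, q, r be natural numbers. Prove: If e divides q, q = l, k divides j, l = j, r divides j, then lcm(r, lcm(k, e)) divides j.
Since q = l and l = j, q = j. e divides q, so e divides j. k divides j, so lcm(k, e) divides j. From r divides j, lcm(r, lcm(k, e)) divides j.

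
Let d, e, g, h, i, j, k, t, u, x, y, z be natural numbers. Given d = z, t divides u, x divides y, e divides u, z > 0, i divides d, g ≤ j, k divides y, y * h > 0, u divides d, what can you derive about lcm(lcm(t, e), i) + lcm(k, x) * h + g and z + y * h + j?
lcm(lcm(t, e), i) + lcm(k, x) * h + g ≤ z + y * h + j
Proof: t divides u and e divides u, thus lcm(t, e) divides u. Since u divides d, lcm(t, e) divides d. From i divides d, lcm(lcm(t, e), i) divides d. Since d = z, lcm(lcm(t, e), i) divides z. z > 0, so lcm(lcm(t, e), i) ≤ z. k divides y and x divides y, therefore lcm(k, x) divides y. Then lcm(k, x) * h divides y * h. Since y * h > 0, lcm(k, x) * h ≤ y * h. g ≤ j, so lcm(k, x) * h + g ≤ y * h + j. Since lcm(lcm(t, e), i) ≤ z, lcm(lcm(t, e), i) + lcm(k, x) * h + g ≤ z + y * h + j.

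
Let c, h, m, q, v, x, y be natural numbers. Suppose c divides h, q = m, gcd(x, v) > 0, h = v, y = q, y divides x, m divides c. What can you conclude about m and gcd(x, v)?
m ≤ gcd(x, v)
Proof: y = q and q = m, thus y = m. y divides x, so m divides x. Since h = v and c divides h, c divides v. Since m divides c, m divides v. m divides x, so m divides gcd(x, v). gcd(x, v) > 0, so m ≤ gcd(x, v).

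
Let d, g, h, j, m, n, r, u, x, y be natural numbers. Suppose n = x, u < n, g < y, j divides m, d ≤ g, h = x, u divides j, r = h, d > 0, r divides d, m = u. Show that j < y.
Because m = u and j divides m, j divides u. u divides j, so u = j. From n = x and u < n, u < x. u = j, so j < x. From r = h and h = x, r = x. From r divides d, x divides d. d > 0, so x ≤ d. Because d ≤ g, x ≤ g. Because g < y, x < y. Because j < x, j < y.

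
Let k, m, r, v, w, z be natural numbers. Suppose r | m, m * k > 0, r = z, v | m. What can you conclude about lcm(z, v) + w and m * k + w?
lcm(z, v) + w ≤ m * k + w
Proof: Since r = z and r | m, z | m. v | m, so lcm(z, v) | m. Then lcm(z, v) | m * k. From m * k > 0, lcm(z, v) ≤ m * k. Then lcm(z, v) + w ≤ m * k + w.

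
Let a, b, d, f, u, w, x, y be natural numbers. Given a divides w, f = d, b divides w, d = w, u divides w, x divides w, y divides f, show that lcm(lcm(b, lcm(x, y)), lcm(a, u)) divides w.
Because f = d and d = w, f = w. y divides f, so y divides w. x divides w, so lcm(x, y) divides w. b divides w, so lcm(b, lcm(x, y)) divides w. a divides w and u divides w, hence lcm(a, u) divides w. lcm(b, lcm(x, y)) divides w, so lcm(lcm(b, lcm(x, y)), lcm(a, u)) divides w.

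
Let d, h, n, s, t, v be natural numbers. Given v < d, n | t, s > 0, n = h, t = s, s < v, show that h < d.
t = s and n | t, so n | s. Since n = h, h | s. s > 0, so h ≤ s. Since s < v and v < d, s < d. Since h ≤ s, h < d.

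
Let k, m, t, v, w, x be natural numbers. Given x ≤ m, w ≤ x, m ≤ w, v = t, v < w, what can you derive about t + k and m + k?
t + k < m + k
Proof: w ≤ x and x ≤ m, hence w ≤ m. Since m ≤ w, w = m. v = t and v < w, hence t < w. w = m, so t < m. Then t + k < m + k.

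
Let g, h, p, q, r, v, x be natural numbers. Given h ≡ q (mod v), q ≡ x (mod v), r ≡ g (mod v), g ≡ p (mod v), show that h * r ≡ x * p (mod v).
From h ≡ q (mod v) and q ≡ x (mod v), h ≡ x (mod v). r ≡ g (mod v) and g ≡ p (mod v), thus r ≡ p (mod v). Since h ≡ x (mod v), h * r ≡ x * p (mod v).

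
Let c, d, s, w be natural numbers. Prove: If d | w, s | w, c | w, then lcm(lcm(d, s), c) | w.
d | w and s | w, hence lcm(d, s) | w. Since c | w, lcm(lcm(d, s), c) | w.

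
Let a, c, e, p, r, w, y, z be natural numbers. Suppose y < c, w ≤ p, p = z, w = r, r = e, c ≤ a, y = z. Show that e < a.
Because w = r and r = e, w = e. p = z and w ≤ p, thus w ≤ z. Since y = z and y < c, z < c. Because w ≤ z, w < c. Since c ≤ a, w < a. Since w = e, e < a.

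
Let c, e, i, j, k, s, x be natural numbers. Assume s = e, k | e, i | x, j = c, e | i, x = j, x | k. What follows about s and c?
s = c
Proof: Because e | i and i | x, e | x. x | k and k | e, so x | e. Since e | x, e = x. s = e, so s = x. x = j, so s = j. j = c, so s = c.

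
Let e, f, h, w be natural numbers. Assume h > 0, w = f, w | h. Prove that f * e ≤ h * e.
Since w | h and h > 0, w ≤ h. Since w = f, f ≤ h. Then f * e ≤ h * e.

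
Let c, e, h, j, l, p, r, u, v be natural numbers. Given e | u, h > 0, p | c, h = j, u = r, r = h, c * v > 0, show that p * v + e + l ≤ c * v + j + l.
p | c, therefore p * v | c * v. Because c * v > 0, p * v ≤ c * v. u = r and r = h, so u = h. Because e | u, e | h. From h > 0, e ≤ h. Since h = j, e ≤ j. Then e + l ≤ j + l. Since p * v ≤ c * v, p * v + e + l ≤ c * v + j + l.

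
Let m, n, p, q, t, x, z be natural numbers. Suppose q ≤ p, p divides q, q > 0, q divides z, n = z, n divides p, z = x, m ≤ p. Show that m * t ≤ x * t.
p divides q and q > 0, hence p ≤ q. q ≤ p, so q = p. q divides z, so p divides z. n = z and n divides p, hence z divides p. p divides z, so p = z. Since z = x, p = x. Since m ≤ p, m ≤ x. By multiplying by a non-negative, m * t ≤ x * t.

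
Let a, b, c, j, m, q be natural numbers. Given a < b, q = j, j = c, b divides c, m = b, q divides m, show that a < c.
q = j and j = c, hence q = c. m = b and q divides m, therefore q divides b. q = c, so c divides b. Since b divides c, b = c. Since a < b, a < c.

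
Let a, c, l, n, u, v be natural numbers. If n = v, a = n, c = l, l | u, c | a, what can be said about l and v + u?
l | v + u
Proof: a = n and n = v, hence a = v. Because c | a, c | v. c = l, so l | v. l | u, so l | v + u.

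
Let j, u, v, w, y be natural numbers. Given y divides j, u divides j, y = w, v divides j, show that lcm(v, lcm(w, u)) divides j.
y = w and y divides j, thus w divides j. u divides j, so lcm(w, u) divides j. Since v divides j, lcm(v, lcm(w, u)) divides j.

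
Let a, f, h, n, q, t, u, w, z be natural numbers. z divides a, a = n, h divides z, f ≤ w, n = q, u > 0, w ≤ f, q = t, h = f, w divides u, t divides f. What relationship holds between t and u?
t ≤ u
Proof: Since h = f and h divides z, f divides z. a = n and n = q, thus a = q. q = t, so a = t. Since z divides a, z divides t. f divides z, so f divides t. t divides f, so f = t. w ≤ f and f ≤ w, hence w = f. w divides u and u > 0, therefore w ≤ u. w = f, so f ≤ u. f = t, so t ≤ u.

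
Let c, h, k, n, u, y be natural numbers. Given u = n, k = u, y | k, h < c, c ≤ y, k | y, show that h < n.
y | k and k | y, thus y = k. Since k = u, y = u. u = n, so y = n. h < c and c ≤ y, so h < y. Since y = n, h < n.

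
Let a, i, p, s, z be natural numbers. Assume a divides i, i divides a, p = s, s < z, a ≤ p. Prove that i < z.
Because a divides i and i divides a, a = i. Because p = s and a ≤ p, a ≤ s. Since s < z, a < z. a = i, so i < z.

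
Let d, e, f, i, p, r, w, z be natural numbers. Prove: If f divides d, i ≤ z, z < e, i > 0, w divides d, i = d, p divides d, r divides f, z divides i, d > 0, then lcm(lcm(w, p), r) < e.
w divides d and p divides d, hence lcm(w, p) divides d. r divides f and f divides d, thus r divides d. lcm(w, p) divides d, so lcm(lcm(w, p), r) divides d. From d > 0, lcm(lcm(w, p), r) ≤ d. z divides i and i > 0, so z ≤ i. Since i ≤ z, z = i. i = d, so z = d. z < e, so d < e. From lcm(lcm(w, p), r) ≤ d, lcm(lcm(w, p), r) < e.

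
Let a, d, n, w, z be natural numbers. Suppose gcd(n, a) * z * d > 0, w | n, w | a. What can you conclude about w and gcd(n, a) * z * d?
w ≤ gcd(n, a) * z * d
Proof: w | n and w | a, so w | gcd(n, a). Then w | gcd(n, a) * z. Then w | gcd(n, a) * z * d. gcd(n, a) * z * d > 0, so w ≤ gcd(n, a) * z * d.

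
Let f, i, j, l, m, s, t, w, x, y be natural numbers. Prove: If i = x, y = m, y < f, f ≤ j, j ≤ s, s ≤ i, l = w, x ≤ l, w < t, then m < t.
y < f and f ≤ j, so y < j. Since y = m, m < j. j ≤ s and s ≤ i, thus j ≤ i. m < j, so m < i. i = x, so m < x. l = w and x ≤ l, thus x ≤ w. Since w < t, x < t. Since m < x, m < t.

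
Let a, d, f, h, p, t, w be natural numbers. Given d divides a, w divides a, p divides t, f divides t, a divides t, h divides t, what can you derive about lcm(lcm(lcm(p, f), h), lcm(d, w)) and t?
lcm(lcm(lcm(p, f), h), lcm(d, w)) divides t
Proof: Because p divides t and f divides t, lcm(p, f) divides t. Since h divides t, lcm(lcm(p, f), h) divides t. d divides a and w divides a, therefore lcm(d, w) divides a. Since a divides t, lcm(d, w) divides t. Since lcm(lcm(p, f), h) divides t, lcm(lcm(lcm(p, f), h), lcm(d, w)) divides t.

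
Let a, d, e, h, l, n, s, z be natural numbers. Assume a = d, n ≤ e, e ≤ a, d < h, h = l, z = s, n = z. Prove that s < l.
n = z and z = s, so n = s. Because n ≤ e and e ≤ a, n ≤ a. Since a = d, n ≤ d. Since n = s, s ≤ d. h = l and d < h, thus d < l. Since s ≤ d, s < l.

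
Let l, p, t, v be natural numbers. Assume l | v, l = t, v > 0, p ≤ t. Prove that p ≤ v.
l = t and l | v, therefore t | v. Since v > 0, t ≤ v. p ≤ t, so p ≤ v.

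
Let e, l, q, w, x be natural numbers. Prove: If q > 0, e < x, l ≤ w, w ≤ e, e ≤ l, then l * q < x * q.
Since l ≤ w and w ≤ e, l ≤ e. e ≤ l, so e = l. e < x, so l < x. Since q > 0, by multiplying by a positive, l * q < x * q.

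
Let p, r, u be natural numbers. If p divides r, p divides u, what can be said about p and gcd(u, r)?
p divides gcd(u, r)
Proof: Since p divides u and p divides r, because common divisors divide the gcd, p divides gcd(u, r).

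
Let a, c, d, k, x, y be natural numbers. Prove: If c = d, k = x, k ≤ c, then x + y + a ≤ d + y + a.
k = x and k ≤ c, therefore x ≤ c. c = d, so x ≤ d. Then x + y ≤ d + y. Then x + y + a ≤ d + y + a.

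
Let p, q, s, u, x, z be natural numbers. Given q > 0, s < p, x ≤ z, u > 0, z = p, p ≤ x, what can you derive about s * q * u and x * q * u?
s * q * u < x * q * u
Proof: Since z = p and x ≤ z, x ≤ p. Since p ≤ x, p = x. Since s < p, s < x. Using q > 0, by multiplying by a positive, s * q < x * q. Since u > 0, by multiplying by a positive, s * q * u < x * q * u.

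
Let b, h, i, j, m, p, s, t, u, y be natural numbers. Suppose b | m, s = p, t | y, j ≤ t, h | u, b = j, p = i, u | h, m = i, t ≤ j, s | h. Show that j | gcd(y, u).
From t ≤ j and j ≤ t, t = j. t | y, so j | y. Because m = i and b | m, b | i. From b = j, j | i. From h | u and u | h, h = u. s = p and p = i, thus s = i. Since s | h, i | h. Since h = u, i | u. j | i, so j | u. Since j | y, j | gcd(y, u).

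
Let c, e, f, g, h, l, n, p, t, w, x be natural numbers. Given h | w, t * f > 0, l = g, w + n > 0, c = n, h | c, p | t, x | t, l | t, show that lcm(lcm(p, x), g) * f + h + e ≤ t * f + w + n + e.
From p | t and x | t, lcm(p, x) | t. l = g and l | t, thus g | t. lcm(p, x) | t, so lcm(lcm(p, x), g) | t. Then lcm(lcm(p, x), g) * f | t * f. t * f > 0, so lcm(lcm(p, x), g) * f ≤ t * f. c = n and h | c, so h | n. From h | w, h | w + n. w + n > 0, so h ≤ w + n. Then h + e ≤ w + n + e. Since lcm(lcm(p, x), g) * f ≤ t * f, lcm(lcm(p, x), g) * f + h + e ≤ t * f + w + n + e.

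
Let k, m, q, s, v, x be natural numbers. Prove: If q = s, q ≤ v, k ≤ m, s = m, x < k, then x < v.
Because x < k and k ≤ m, x < m. q = s and s = m, therefore q = m. Since q ≤ v, m ≤ v. Since x < m, x < v.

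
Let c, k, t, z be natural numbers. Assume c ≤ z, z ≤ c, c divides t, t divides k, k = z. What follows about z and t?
z = t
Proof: k = z and t divides k, so t divides z. c ≤ z and z ≤ c, therefore c = z. c divides t, so z divides t. Since t divides z, t = z. Then z = t.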